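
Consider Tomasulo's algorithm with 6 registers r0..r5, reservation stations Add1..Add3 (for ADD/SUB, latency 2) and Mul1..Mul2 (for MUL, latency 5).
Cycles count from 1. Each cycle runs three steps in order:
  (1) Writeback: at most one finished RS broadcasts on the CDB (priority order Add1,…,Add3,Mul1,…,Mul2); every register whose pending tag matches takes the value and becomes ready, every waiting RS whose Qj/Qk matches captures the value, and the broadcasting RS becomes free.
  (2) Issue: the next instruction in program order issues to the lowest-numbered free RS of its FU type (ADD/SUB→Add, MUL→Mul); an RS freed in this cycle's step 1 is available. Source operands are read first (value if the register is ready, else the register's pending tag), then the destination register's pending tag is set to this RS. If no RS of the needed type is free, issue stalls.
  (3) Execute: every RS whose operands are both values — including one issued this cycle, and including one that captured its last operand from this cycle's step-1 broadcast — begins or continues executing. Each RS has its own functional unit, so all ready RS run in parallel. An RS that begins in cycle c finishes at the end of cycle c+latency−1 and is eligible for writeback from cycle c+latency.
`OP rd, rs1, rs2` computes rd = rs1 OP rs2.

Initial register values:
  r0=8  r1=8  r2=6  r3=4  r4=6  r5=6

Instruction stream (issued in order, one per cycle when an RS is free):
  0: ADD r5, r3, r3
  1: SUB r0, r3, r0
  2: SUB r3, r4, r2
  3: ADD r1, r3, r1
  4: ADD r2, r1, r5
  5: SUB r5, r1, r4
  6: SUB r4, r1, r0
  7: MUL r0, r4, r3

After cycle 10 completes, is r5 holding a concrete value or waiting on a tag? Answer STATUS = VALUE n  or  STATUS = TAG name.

STATUS = TAG Add3

c1: issue ADD r5<-Add1 | r0:8,r1:8,r2:6,r3:4,r4:6,r5:Add1
c2: issue SUB r0<-Add2 | r0:Add2,r1:8,r2:6,r3:4,r4:6,r5:Add1
c3: CDB Add1=8; issue SUB r3<-Add1 | r0:Add2,r1:8,r2:6,r3:Add1,r4:6,r5:8
c4: CDB Add2=-4; issue ADD r1<-Add2 | r0:-4,r1:Add2,r2:6,r3:Add1,r4:6,r5:8
c5: CDB Add1=0; issue ADD r2<-Add1 | r0:-4,r1:Add2,r2:Add1,r3:0,r4:6,r5:8
c6: issue SUB r5<-Add3 | r0:-4,r1:Add2,r2:Add1,r3:0,r4:6,r5:Add3
c7: CDB Add2=8; issue SUB r4<-Add2 | r0:-4,r1:8,r2:Add1,r3:0,r4:Add2,r5:Add3
c8: issue MUL r0<-Mul1 | r0:Mul1,r1:8,r2:Add1,r3:0,r4:Add2,r5:Add3
c9: CDB Add1=16 | r0:Mul1,r1:8,r2:16,r3:0,r4:Add2,r5:Add3
c10: CDB Add2=12 | r0:Mul1,r1:8,r2:16,r3:0,r4:12,r5:Add3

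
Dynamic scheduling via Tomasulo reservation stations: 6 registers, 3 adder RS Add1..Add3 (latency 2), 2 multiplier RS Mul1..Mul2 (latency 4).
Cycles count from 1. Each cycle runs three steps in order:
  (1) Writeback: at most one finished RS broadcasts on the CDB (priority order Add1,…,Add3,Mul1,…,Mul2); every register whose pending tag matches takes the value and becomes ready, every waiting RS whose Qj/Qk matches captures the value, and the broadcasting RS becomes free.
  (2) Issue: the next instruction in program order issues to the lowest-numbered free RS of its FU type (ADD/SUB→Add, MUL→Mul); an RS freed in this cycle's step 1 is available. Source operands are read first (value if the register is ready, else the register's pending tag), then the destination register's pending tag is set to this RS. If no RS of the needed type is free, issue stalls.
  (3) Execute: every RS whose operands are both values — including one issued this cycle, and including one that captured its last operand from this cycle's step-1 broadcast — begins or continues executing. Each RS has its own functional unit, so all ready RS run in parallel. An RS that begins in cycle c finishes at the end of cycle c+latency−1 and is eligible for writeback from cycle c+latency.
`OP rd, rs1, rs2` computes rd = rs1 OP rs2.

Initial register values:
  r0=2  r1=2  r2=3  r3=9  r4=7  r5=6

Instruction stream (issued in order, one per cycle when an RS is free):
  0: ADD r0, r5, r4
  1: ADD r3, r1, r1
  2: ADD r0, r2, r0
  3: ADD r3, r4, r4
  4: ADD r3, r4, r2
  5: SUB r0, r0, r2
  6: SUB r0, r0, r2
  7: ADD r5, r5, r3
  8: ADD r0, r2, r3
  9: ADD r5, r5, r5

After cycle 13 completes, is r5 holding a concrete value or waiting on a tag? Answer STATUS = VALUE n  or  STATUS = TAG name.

  c1: issue ADD r0<-Add1  regs: r0:Add1,r1:2,r2:3,r3:9,r4:7,r5:6
  c2: issue ADD r3<-Add2  regs: r0:Add1,r1:2,r2:3,r3:Add2,r4:7,r5:6
  c3: CDB Add1=13; issue ADD r0<-Add1  regs: r0:Add1,r1:2,r2:3,r3:Add2,r4:7,r5:6
  c4: CDB Add2=4; issue ADD r3<-Add2  regs: r0:Add1,r1:2,r2:3,r3:Add2,r4:7,r5:6
  c5: CDB Add1=16; issue ADD r3<-Add1  regs: r0:16,r1:2,r2:3,r3:Add1,r4:7,r5:6
  c6: CDB Add2=14; issue SUB r0<-Add2  regs: r0:Add2,r1:2,r2:3,r3:Add1,r4:7,r5:6
  c7: CDB Add1=10; issue SUB r0<-Add1  regs: r0:Add1,r1:2,r2:3,r3:10,r4:7,r5:6
  c8: CDB Add2=13; issue ADD r5<-Add2  regs: r0:Add1,r1:2,r2:3,r3:10,r4:7,r5:Add2
  c9: issue ADD r0<-Add3  regs: r0:Add3,r1:2,r2:3,r3:10,r4:7,r5:Add2
  c10: CDB Add1=10; issue ADD r5<-Add1  regs: r0:Add3,r1:2,r2:3,r3:10,r4:7,r5:Add1
  c11: CDB Add2=16  regs: r0:Add3,r1:2,r2:3,r3:10,r4:7,r5:Add1
  c12: CDB Add3=13  regs: r0:13,r1:2,r2:3,r3:10,r4:7,r5:Add1
  c13: CDB Add1=32  regs: r0:13,r1:2,r2:3,r3:10,r4:7,r5:32

STATUS = VALUE 32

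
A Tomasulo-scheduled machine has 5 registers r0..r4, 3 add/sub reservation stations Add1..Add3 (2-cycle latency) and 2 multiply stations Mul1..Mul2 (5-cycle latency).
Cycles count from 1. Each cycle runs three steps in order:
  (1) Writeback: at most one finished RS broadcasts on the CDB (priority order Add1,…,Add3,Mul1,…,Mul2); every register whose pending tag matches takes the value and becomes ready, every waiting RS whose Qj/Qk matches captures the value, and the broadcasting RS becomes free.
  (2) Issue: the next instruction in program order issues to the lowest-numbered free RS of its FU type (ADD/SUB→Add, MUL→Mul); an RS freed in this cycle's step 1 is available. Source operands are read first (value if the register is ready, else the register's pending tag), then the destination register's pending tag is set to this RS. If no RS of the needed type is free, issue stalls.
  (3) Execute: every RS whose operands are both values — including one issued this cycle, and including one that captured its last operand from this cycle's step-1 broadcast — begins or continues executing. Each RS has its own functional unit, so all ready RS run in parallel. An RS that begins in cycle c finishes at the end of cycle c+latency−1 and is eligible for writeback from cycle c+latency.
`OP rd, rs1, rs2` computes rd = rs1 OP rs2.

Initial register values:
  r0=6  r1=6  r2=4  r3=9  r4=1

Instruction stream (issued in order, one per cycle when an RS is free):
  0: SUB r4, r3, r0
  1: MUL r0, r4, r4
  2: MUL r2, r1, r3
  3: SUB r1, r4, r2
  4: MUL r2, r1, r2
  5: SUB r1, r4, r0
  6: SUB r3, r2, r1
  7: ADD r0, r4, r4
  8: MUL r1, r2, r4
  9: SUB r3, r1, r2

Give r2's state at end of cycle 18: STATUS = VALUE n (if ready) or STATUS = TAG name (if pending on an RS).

STATUS = VALUE -2754

c1: issue SUB r4<-Add1 | r0:6,r1:6,r2:4,r3:9,r4:Add1
c2: issue MUL r0<-Mul1 | r0:Mul1,r1:6,r2:4,r3:9,r4:Add1
c3: CDB Add1=3; issue MUL r2<-Mul2 | r0:Mul1,r1:6,r2:Mul2,r3:9,r4:3
c4: issue SUB r1<-Add1 | r0:Mul1,r1:Add1,r2:Mul2,r3:9,r4:3
c5: stall | r0:Mul1,r1:Add1,r2:Mul2,r3:9,r4:3
c6: stall | r0:Mul1,r1:Add1,r2:Mul2,r3:9,r4:3
c7: stall | r0:Mul1,r1:Add1,r2:Mul2,r3:9,r4:3
c8: CDB Mul1=9; issue MUL r2<-Mul1 | r0:9,r1:Add1,r2:Mul1,r3:9,r4:3
c9: CDB Mul2=54; issue SUB r1<-Add2 | r0:9,r1:Add2,r2:Mul1,r3:9,r4:3
c10: issue SUB r3<-Add3 | r0:9,r1:Add2,r2:Mul1,r3:Add3,r4:3
c11: CDB Add1=-51; issue ADD r0<-Add1 | r0:Add1,r1:Add2,r2:Mul1,r3:Add3,r4:3
c12: CDB Add2=-6; issue MUL r1<-Mul2 | r0:Add1,r1:Mul2,r2:Mul1,r3:Add3,r4:3
c13: CDB Add1=6; issue SUB r3<-Add1 | r0:6,r1:Mul2,r2:Mul1,r3:Add1,r4:3
c14: - | r0:6,r1:Mul2,r2:Mul1,r3:Add1,r4:3
c15: - | r0:6,r1:Mul2,r2:Mul1,r3:Add1,r4:3
c16: CDB Mul1=-2754 | r0:6,r1:Mul2,r2:-2754,r3:Add1,r4:3
c17: - | r0:6,r1:Mul2,r2:-2754,r3:Add1,r4:3
c18: CDB Add3=-2748 | r0:6,r1:Mul2,r2:-2754,r3:Add1,r4:3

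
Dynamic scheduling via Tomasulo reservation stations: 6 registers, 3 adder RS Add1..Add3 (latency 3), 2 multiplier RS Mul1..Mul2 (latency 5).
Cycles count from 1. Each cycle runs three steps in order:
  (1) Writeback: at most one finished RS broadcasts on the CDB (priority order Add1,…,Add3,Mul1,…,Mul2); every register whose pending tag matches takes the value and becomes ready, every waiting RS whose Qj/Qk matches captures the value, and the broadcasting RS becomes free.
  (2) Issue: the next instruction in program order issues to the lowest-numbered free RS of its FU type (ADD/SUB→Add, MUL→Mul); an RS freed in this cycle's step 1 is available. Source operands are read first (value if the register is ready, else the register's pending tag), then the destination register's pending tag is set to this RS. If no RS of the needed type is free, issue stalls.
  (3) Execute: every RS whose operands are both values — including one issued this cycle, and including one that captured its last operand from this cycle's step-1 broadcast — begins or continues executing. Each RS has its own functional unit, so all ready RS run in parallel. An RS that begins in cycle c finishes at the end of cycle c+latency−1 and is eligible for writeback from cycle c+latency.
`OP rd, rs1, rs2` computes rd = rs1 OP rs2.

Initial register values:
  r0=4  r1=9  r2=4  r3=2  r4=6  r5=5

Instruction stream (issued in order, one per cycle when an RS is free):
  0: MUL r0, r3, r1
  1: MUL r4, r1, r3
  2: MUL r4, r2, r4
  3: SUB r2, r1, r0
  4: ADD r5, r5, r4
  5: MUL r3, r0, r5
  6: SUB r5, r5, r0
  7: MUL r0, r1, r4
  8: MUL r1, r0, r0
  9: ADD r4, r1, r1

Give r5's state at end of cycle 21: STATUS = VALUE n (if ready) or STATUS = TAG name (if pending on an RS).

STATUS = VALUE 59

c1: issue MUL r0<-Mul1 | r0:Mul1,r1:9,r2:4,r3:2,r4:6,r5:5
c2: issue MUL r4<-Mul2 | r0:Mul1,r1:9,r2:4,r3:2,r4:Mul2,r5:5
c3: stall | r0:Mul1,r1:9,r2:4,r3:2,r4:Mul2,r5:5
c4: stall | r0:Mul1,r1:9,r2:4,r3:2,r4:Mul2,r5:5
c5: stall | r0:Mul1,r1:9,r2:4,r3:2,r4:Mul2,r5:5
c6: CDB Mul1=18; issue MUL r4<-Mul1 | r0:18,r1:9,r2:4,r3:2,r4:Mul1,r5:5
c7: CDB Mul2=18; issue SUB r2<-Add1 | r0:18,r1:9,r2:Add1,r3:2,r4:Mul1,r5:5
c8: issue ADD r5<-Add2 | r0:18,r1:9,r2:Add1,r3:2,r4:Mul1,r5:Add2
c9: issue MUL r3<-Mul2 | r0:18,r1:9,r2:Add1,r3:Mul2,r4:Mul1,r5:Add2
c10: CDB Add1=-9; issue SUB r5<-Add1 | r0:18,r1:9,r2:-9,r3:Mul2,r4:Mul1,r5:Add1
c11: stall | r0:18,r1:9,r2:-9,r3:Mul2,r4:Mul1,r5:Add1
c12: CDB Mul1=72; issue MUL r0<-Mul1 | r0:Mul1,r1:9,r2:-9,r3:Mul2,r4:72,r5:Add1
c13: stall | r0:Mul1,r1:9,r2:-9,r3:Mul2,r4:72,r5:Add1
c14: stall | r0:Mul1,r1:9,r2:-9,r3:Mul2,r4:72,r5:Add1
c15: CDB Add2=77; stall | r0:Mul1,r1:9,r2:-9,r3:Mul2,r4:72,r5:Add1
c16: stall | r0:Mul1,r1:9,r2:-9,r3:Mul2,r4:72,r5:Add1
c17: CDB Mul1=648; issue MUL r1<-Mul1 | r0:648,r1:Mul1,r2:-9,r3:Mul2,r4:72,r5:Add1
c18: CDB Add1=59; issue ADD r4<-Add1 | r0:648,r1:Mul1,r2:-9,r3:Mul2,r4:Add1,r5:59
c19: - | r0:648,r1:Mul1,r2:-9,r3:Mul2,r4:Add1,r5:59
c20: CDB Mul2=1386 | r0:648,r1:Mul1,r2:-9,r3:1386,r4:Add1,r5:59
c21: - | r0:648,r1:Mul1,r2:-9,r3:1386,r4:Add1,r5:59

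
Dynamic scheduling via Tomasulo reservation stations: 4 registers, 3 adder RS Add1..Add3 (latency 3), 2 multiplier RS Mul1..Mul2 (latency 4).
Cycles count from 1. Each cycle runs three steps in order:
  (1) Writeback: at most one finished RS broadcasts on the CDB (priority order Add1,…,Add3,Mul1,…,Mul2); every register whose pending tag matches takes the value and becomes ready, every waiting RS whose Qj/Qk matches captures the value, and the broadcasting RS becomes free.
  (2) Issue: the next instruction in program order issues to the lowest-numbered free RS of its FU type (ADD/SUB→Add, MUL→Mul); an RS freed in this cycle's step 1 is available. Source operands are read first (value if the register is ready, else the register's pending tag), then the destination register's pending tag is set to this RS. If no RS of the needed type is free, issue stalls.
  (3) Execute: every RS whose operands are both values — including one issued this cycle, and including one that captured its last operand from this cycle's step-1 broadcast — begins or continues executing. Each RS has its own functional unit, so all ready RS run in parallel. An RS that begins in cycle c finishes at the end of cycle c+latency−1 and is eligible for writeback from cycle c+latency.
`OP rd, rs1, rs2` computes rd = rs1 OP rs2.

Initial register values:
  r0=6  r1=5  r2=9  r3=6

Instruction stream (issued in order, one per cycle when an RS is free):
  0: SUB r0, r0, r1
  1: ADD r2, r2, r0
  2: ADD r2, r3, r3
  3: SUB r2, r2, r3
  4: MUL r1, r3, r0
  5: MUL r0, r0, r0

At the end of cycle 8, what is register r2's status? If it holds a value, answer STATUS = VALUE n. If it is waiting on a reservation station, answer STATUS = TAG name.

  c1: issue SUB r0<-Add1  regs: r0:Add1,r1:5,r2:9,r3:6
  c2: issue ADD r2<-Add2  regs: r0:Add1,r1:5,r2:Add2,r3:6
  c3: issue ADD r2<-Add3  regs: r0:Add1,r1:5,r2:Add3,r3:6
  c4: CDB Add1=1; issue SUB r2<-Add1  regs: r0:1,r1:5,r2:Add1,r3:6
  c5: issue MUL r1<-Mul1  regs: r0:1,r1:Mul1,r2:Add1,r3:6
  c6: CDB Add3=12; issue MUL r0<-Mul2  regs: r0:Mul2,r1:Mul1,r2:Add1,r3:6
  c7: CDB Add2=10  regs: r0:Mul2,r1:Mul1,r2:Add1,r3:6
  c8: -  regs: r0:Mul2,r1:Mul1,r2:Add1,r3:6

STATUS = TAG Add1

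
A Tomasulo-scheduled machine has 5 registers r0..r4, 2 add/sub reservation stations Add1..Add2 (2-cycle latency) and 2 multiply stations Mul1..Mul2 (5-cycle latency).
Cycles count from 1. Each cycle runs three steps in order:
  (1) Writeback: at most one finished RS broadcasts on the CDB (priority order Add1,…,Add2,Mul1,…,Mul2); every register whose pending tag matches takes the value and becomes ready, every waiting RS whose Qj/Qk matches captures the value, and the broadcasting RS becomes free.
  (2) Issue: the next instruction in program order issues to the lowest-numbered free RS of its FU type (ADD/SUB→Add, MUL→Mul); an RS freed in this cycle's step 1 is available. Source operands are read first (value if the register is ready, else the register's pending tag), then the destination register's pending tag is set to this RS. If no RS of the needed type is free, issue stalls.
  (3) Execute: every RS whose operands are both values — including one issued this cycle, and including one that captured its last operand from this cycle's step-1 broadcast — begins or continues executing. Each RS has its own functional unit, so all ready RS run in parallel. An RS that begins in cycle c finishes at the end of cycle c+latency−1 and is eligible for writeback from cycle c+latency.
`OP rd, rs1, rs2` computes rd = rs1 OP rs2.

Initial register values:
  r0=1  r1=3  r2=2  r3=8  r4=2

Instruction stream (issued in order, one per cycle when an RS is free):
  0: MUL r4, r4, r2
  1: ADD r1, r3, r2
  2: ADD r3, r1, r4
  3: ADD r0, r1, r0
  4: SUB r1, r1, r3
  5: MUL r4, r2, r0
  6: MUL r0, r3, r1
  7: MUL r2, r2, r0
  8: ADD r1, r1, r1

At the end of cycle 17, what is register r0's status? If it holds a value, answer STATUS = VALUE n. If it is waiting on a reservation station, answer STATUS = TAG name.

STATUS = VALUE -56

cycle 1: issue MUL r4<-Mul1 // r0:1,r1:3,r2:2,r3:8,r4:Mul1
cycle 2: issue ADD r1<-Add1 // r0:1,r1:Add1,r2:2,r3:8,r4:Mul1
cycle 3: issue ADD r3<-Add2 // r0:1,r1:Add1,r2:2,r3:Add2,r4:Mul1
cycle 4: CDB Add1=10; issue ADD r0<-Add1 // r0:Add1,r1:10,r2:2,r3:Add2,r4:Mul1
cycle 5: stall // r0:Add1,r1:10,r2:2,r3:Add2,r4:Mul1
cycle 6: CDB Add1=11; issue SUB r1<-Add1 // r0:11,r1:Add1,r2:2,r3:Add2,r4:Mul1
cycle 7: CDB Mul1=4; issue MUL r4<-Mul1 // r0:11,r1:Add1,r2:2,r3:Add2,r4:Mul1
cycle 8: issue MUL r0<-Mul2 // r0:Mul2,r1:Add1,r2:2,r3:Add2,r4:Mul1
cycle 9: CDB Add2=14; stall // r0:Mul2,r1:Add1,r2:2,r3:14,r4:Mul1
cycle 10: stall // r0:Mul2,r1:Add1,r2:2,r3:14,r4:Mul1
cycle 11: CDB Add1=-4; stall // r0:Mul2,r1:-4,r2:2,r3:14,r4:Mul1
cycle 12: CDB Mul1=22; issue MUL r2<-Mul1 // r0:Mul2,r1:-4,r2:Mul1,r3:14,r4:22
cycle 13: issue ADD r1<-Add1 // r0:Mul2,r1:Add1,r2:Mul1,r3:14,r4:22
cycle 14: - // r0:Mul2,r1:Add1,r2:Mul1,r3:14,r4:22
cycle 15: CDB Add1=-8 // r0:Mul2,r1:-8,r2:Mul1,r3:14,r4:22
cycle 16: CDB Mul2=-56 // r0:-56,r1:-8,r2:Mul1,r3:14,r4:22
cycle 17: - // r0:-56,r1:-8,r2:Mul1,r3:14,r4:22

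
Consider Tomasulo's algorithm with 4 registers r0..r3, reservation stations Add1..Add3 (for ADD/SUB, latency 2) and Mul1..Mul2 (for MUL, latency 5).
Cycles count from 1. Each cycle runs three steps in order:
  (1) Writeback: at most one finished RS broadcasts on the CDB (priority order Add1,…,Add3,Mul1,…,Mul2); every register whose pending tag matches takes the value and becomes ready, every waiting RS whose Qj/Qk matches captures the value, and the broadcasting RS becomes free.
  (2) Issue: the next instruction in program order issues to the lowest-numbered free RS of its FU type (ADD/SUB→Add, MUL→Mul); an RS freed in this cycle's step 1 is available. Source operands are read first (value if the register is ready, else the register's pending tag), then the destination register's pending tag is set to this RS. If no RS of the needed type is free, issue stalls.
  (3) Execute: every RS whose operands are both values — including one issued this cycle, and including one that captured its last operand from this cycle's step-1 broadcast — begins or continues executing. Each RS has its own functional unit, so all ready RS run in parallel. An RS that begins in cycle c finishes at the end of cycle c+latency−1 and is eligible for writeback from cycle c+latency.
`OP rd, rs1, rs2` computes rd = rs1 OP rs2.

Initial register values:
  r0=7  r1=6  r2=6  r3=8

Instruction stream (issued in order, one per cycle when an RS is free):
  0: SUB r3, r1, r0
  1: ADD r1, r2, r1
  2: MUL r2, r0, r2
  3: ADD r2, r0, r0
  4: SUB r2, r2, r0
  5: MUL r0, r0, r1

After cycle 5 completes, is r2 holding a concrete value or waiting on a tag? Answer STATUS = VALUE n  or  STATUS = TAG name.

  c1: issue SUB r3<-Add1  regs: r0:7,r1:6,r2:6,r3:Add1
  c2: issue ADD r1<-Add2  regs: r0:7,r1:Add2,r2:6,r3:Add1
  c3: CDB Add1=-1; issue MUL r2<-Mul1  regs: r0:7,r1:Add2,r2:Mul1,r3:-1
  c4: CDB Add2=12; issue ADD r2<-Add1  regs: r0:7,r1:12,r2:Add1,r3:-1
  c5: issue SUB r2<-Add2  regs: r0:7,r1:12,r2:Add2,r3:-1

STATUS = TAG Add2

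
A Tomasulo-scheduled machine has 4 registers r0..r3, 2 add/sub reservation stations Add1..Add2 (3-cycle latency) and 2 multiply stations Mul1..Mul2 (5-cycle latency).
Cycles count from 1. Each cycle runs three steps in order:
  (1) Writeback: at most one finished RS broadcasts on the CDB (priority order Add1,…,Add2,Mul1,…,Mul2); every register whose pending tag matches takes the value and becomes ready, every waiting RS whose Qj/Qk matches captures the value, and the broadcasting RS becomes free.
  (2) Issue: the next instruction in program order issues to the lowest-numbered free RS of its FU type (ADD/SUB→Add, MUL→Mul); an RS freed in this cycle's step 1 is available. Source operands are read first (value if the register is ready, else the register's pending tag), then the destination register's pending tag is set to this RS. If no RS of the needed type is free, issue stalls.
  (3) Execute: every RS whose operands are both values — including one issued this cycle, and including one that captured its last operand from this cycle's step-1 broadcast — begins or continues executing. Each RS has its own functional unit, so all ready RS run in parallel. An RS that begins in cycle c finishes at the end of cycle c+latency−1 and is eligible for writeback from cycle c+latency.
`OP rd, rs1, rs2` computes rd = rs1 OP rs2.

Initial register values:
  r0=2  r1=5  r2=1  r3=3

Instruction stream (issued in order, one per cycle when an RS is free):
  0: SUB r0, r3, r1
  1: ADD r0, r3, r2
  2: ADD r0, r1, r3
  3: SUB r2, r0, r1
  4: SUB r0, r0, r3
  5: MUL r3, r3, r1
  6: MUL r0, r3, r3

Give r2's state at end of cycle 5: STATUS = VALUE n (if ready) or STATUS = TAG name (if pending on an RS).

STATUS = TAG Add2

  c1: issue SUB r0<-Add1  regs: r0:Add1,r1:5,r2:1,r3:3
  c2: issue ADD r0<-Add2  regs: r0:Add2,r1:5,r2:1,r3:3
  c3: stall  regs: r0:Add2,r1:5,r2:1,r3:3
  c4: CDB Add1=-2; issue ADD r0<-Add1  regs: r0:Add1,r1:5,r2:1,r3:3
  c5: CDB Add2=4; issue SUB r2<-Add2  regs: r0:Add1,r1:5,r2:Add2,r3:3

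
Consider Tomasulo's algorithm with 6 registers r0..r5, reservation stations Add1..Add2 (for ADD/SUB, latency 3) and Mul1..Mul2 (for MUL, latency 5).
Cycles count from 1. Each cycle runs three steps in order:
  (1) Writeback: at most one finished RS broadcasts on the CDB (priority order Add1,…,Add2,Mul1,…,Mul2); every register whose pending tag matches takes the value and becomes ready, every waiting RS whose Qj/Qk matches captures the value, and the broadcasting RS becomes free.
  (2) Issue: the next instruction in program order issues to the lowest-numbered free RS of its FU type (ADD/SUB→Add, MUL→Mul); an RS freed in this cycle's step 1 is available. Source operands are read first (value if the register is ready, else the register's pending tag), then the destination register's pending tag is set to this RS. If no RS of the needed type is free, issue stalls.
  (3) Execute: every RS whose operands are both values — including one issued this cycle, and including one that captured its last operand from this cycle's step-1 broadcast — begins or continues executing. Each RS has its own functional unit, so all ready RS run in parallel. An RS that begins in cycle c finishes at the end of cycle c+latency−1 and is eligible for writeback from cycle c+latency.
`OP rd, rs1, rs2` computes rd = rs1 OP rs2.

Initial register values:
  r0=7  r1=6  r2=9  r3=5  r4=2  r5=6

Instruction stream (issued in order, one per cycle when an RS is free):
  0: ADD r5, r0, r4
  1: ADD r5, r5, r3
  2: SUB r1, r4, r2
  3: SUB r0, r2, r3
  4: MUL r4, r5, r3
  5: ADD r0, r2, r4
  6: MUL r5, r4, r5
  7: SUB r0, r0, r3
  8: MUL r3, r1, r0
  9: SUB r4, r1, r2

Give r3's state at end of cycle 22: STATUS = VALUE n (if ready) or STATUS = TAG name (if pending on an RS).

STATUS = TAG Mul1

cycle 1: issue ADD r5<-Add1 // r0:7,r1:6,r2:9,r3:5,r4:2,r5:Add1
cycle 2: issue ADD r5<-Add2 // r0:7,r1:6,r2:9,r3:5,r4:2,r5:Add2
cycle 3: stall // r0:7,r1:6,r2:9,r3:5,r4:2,r5:Add2
cycle 4: CDB Add1=9; issue SUB r1<-Add1 // r0:7,r1:Add1,r2:9,r3:5,r4:2,r5:Add2
cycle 5: stall // r0:7,r1:Add1,r2:9,r3:5,r4:2,r5:Add2
cycle 6: stall // r0:7,r1:Add1,r2:9,r3:5,r4:2,r5:Add2
cycle 7: CDB Add1=-7; issue SUB r0<-Add1 // r0:Add1,r1:-7,r2:9,r3:5,r4:2,r5:Add2
cycle 8: CDB Add2=14; issue MUL r4<-Mul1 // r0:Add1,r1:-7,r2:9,r3:5,r4:Mul1,r5:14
cycle 9: issue ADD r0<-Add2 // r0:Add2,r1:-7,r2:9,r3:5,r4:Mul1,r5:14
cycle 10: CDB Add1=4; issue MUL r5<-Mul2 // r0:Add2,r1:-7,r2:9,r3:5,r4:Mul1,r5:Mul2
cycle 11: issue SUB r0<-Add1 // r0:Add1,r1:-7,r2:9,r3:5,r4:Mul1,r5:Mul2
cycle 12: stall // r0:Add1,r1:-7,r2:9,r3:5,r4:Mul1,r5:Mul2
cycle 13: CDB Mul1=70; issue MUL r3<-Mul1 // r0:Add1,r1:-7,r2:9,r3:Mul1,r4:70,r5:Mul2
cycle 14: stall // r0:Add1,r1:-7,r2:9,r3:Mul1,r4:70,r5:Mul2
cycle 15: stall // r0:Add1,r1:-7,r2:9,r3:Mul1,r4:70,r5:Mul2
cycle 16: CDB Add2=79; issue SUB r4<-Add2 // r0:Add1,r1:-7,r2:9,r3:Mul1,r4:Add2,r5:Mul2
cycle 17: - // r0:Add1,r1:-7,r2:9,r3:Mul1,r4:Add2,r5:Mul2
cycle 18: CDB Mul2=980 // r0:Add1,r1:-7,r2:9,r3:Mul1,r4:Add2,r5:980
cycle 19: CDB Add1=74 // r0:74,r1:-7,r2:9,r3:Mul1,r4:Add2,r5:980
cycle 20: CDB Add2=-16 // r0:74,r1:-7,r2:9,r3:Mul1,r4:-16,r5:980
cycle 21: - // r0:74,r1:-7,r2:9,r3:Mul1,r4:-16,r5:980
cycle 22: - // r0:74,r1:-7,r2:9,r3:Mul1,r4:-16,r5:980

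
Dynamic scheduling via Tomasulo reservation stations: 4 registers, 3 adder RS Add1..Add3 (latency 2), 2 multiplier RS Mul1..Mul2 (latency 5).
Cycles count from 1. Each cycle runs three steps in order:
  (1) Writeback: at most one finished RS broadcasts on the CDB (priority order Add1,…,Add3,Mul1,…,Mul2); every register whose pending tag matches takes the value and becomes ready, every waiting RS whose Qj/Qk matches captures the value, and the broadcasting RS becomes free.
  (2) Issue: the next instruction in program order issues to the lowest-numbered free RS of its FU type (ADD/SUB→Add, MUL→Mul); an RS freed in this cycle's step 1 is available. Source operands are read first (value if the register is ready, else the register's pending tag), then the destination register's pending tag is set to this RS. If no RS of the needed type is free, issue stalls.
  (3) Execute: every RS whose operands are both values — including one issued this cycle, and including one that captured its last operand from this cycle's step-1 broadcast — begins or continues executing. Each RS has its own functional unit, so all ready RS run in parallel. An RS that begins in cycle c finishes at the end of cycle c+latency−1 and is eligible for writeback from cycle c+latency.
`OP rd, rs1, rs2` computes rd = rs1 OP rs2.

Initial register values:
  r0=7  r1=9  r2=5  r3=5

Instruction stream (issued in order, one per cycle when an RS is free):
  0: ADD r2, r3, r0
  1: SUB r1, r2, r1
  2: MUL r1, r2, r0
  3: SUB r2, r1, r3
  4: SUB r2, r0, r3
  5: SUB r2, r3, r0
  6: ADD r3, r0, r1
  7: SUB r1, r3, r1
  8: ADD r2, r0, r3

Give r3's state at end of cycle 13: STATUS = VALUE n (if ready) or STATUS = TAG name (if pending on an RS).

STATUS = VALUE 91

  c1: issue ADD r2<-Add1  regs: r0:7,r1:9,r2:Add1,r3:5
  c2: issue SUB r1<-Add2  regs: r0:7,r1:Add2,r2:Add1,r3:5
  c3: CDB Add1=12; issue MUL r1<-Mul1  regs: r0:7,r1:Mul1,r2:12,r3:5
  c4: issue SUB r2<-Add1  regs: r0:7,r1:Mul1,r2:Add1,r3:5
  c5: CDB Add2=3; issue SUB r2<-Add2  regs: r0:7,r1:Mul1,r2:Add2,r3:5
  c6: issue SUB r2<-Add3  regs: r0:7,r1:Mul1,r2:Add3,r3:5
  c7: CDB Add2=2; issue ADD r3<-Add2  regs: r0:7,r1:Mul1,r2:Add3,r3:Add2
  c8: CDB Add3=-2; issue SUB r1<-Add3  regs: r0:7,r1:Add3,r2:-2,r3:Add2
  c9: CDB Mul1=84; stall  regs: r0:7,r1:Add3,r2:-2,r3:Add2
  c10: stall  regs: r0:7,r1:Add3,r2:-2,r3:Add2
  c11: CDB Add1=79; issue ADD r2<-Add1  regs: r0:7,r1:Add3,r2:Add1,r3:Add2
  c12: CDB Add2=91  regs: r0:7,r1:Add3,r2:Add1,r3:91
  c13: -  regs: r0:7,r1:Add3,r2:Add1,r3:91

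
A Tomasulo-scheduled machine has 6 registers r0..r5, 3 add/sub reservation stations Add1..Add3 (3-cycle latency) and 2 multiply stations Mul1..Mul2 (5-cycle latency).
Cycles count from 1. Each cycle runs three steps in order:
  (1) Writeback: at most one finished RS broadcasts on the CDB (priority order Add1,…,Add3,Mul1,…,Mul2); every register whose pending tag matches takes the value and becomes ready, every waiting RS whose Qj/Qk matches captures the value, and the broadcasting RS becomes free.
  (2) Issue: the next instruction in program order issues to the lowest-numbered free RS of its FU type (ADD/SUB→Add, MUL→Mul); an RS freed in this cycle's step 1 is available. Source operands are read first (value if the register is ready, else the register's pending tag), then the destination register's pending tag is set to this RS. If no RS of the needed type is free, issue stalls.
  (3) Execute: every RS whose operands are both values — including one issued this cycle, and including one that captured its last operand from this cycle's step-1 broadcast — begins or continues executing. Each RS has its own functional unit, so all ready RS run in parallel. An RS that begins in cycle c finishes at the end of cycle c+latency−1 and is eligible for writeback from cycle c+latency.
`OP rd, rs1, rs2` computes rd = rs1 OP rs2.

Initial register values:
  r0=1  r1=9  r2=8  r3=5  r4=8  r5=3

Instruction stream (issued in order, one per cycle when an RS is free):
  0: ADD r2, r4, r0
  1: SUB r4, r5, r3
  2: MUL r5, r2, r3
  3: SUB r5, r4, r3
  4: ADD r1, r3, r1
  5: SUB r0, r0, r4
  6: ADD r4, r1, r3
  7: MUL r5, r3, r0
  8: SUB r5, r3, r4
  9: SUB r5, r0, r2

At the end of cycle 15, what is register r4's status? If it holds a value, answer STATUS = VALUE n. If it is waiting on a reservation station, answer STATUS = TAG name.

c1: issue ADD r2<-Add1 | r0:1,r1:9,r2:Add1,r3:5,r4:8,r5:3
c2: issue SUB r4<-Add2 | r0:1,r1:9,r2:Add1,r3:5,r4:Add2,r5:3
c3: issue MUL r5<-Mul1 | r0:1,r1:9,r2:Add1,r3:5,r4:Add2,r5:Mul1
c4: CDB Add1=9; issue SUB r5<-Add1 | r0:1,r1:9,r2:9,r3:5,r4:Add2,r5:Add1
c5: CDB Add2=-2; issue ADD r1<-Add2 | r0:1,r1:Add2,r2:9,r3:5,r4:-2,r5:Add1
c6: issue SUB r0<-Add3 | r0:Add3,r1:Add2,r2:9,r3:5,r4:-2,r5:Add1
c7: stall | r0:Add3,r1:Add2,r2:9,r3:5,r4:-2,r5:Add1
c8: CDB Add1=-7; issue ADD r4<-Add1 | r0:Add3,r1:Add2,r2:9,r3:5,r4:Add1,r5:-7
c9: CDB Add2=14; issue MUL r5<-Mul2 | r0:Add3,r1:14,r2:9,r3:5,r4:Add1,r5:Mul2
c10: CDB Add3=3; issue SUB r5<-Add2 | r0:3,r1:14,r2:9,r3:5,r4:Add1,r5:Add2
c11: CDB Mul1=45; issue SUB r5<-Add3 | r0:3,r1:14,r2:9,r3:5,r4:Add1,r5:Add3
c12: CDB Add1=19 | r0:3,r1:14,r2:9,r3:5,r4:19,r5:Add3
c13: - | r0:3,r1:14,r2:9,r3:5,r4:19,r5:Add3
c14: CDB Add3=-6 | r0:3,r1:14,r2:9,r3:5,r4:19,r5:-6
c15: CDB Add2=-14 | r0:3,r1:14,r2:9,r3:5,r4:19,r5:-6

STATUS = VALUE 19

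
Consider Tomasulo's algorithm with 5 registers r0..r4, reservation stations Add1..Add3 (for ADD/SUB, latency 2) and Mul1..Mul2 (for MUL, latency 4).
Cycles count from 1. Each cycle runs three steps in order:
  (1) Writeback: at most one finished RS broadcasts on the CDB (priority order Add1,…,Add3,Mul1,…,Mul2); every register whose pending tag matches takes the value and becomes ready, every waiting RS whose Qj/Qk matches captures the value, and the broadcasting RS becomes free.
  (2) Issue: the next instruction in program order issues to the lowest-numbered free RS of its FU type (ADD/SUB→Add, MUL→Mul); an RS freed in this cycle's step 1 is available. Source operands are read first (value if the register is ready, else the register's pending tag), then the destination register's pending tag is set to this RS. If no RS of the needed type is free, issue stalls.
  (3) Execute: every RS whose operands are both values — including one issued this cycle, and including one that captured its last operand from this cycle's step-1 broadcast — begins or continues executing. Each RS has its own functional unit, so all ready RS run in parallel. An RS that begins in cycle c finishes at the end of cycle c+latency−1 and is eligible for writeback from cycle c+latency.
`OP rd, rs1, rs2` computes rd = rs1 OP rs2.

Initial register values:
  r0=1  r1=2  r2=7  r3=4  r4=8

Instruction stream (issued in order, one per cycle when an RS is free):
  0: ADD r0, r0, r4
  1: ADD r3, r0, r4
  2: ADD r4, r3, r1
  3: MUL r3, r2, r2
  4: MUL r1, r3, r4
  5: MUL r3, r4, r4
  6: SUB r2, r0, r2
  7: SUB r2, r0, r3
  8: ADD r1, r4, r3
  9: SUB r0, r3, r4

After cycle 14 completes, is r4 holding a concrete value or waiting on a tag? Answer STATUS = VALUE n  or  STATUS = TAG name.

STATUS = VALUE 19

  c1: issue ADD r0<-Add1  regs: r0:Add1,r1:2,r2:7,r3:4,r4:8
  c2: issue ADD r3<-Add2  regs: r0:Add1,r1:2,r2:7,r3:Add2,r4:8
  c3: CDB Add1=9; issue ADD r4<-Add1  regs: r0:9,r1:2,r2:7,r3:Add2,r4:Add1
  c4: issue MUL r3<-Mul1  regs: r0:9,r1:2,r2:7,r3:Mul1,r4:Add1
  c5: CDB Add2=17; issue MUL r1<-Mul2  regs: r0:9,r1:Mul2,r2:7,r3:Mul1,r4:Add1
  c6: stall  regs: r0:9,r1:Mul2,r2:7,r3:Mul1,r4:Add1
  c7: CDB Add1=19; stall  regs: r0:9,r1:Mul2,r2:7,r3:Mul1,r4:19
  c8: CDB Mul1=49; issue MUL r3<-Mul1  regs: r0:9,r1:Mul2,r2:7,r3:Mul1,r4:19
  c9: issue SUB r2<-Add1  regs: r0:9,r1:Mul2,r2:Add1,r3:Mul1,r4:19
  c10: issue SUB r2<-Add2  regs: r0:9,r1:Mul2,r2:Add2,r3:Mul1,r4:19
  c11: CDB Add1=2; issue ADD r1<-Add1  regs: r0:9,r1:Add1,r2:Add2,r3:Mul1,r4:19
  c12: CDB Mul1=361; issue SUB r0<-Add3  regs: r0:Add3,r1:Add1,r2:Add2,r3:361,r4:19
  c13: CDB Mul2=931  regs: r0:Add3,r1:Add1,r2:Add2,r3:361,r4:19
  c14: CDB Add1=380  regs: r0:Add3,r1:380,r2:Add2,r3:361,r4:19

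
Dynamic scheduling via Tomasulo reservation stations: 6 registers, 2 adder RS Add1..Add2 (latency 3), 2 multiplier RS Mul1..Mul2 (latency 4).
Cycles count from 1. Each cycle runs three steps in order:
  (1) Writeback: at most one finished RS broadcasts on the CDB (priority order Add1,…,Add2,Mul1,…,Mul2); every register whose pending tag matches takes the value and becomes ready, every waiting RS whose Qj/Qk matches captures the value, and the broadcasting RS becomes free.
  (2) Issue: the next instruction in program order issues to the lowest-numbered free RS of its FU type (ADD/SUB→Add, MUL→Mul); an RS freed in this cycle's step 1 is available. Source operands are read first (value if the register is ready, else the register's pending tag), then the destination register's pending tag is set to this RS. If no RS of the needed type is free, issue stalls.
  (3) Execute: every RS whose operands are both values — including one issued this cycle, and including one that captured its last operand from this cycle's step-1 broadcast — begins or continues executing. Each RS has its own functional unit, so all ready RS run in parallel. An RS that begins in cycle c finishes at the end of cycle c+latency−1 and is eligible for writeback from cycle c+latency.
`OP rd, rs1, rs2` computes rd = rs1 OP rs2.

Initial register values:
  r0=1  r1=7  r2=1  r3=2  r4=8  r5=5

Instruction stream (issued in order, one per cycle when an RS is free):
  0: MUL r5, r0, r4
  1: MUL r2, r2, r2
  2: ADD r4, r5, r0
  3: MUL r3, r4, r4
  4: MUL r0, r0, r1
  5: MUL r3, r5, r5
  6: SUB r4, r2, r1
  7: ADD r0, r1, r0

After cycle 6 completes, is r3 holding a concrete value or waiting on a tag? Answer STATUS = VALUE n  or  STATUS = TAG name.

cycle 1: issue MUL r5<-Mul1 // r0:1,r1:7,r2:1,r3:2,r4:8,r5:Mul1
cycle 2: issue MUL r2<-Mul2 // r0:1,r1:7,r2:Mul2,r3:2,r4:8,r5:Mul1
cycle 3: issue ADD r4<-Add1 // r0:1,r1:7,r2:Mul2,r3:2,r4:Add1,r5:Mul1
cycle 4: stall // r0:1,r1:7,r2:Mul2,r3:2,r4:Add1,r5:Mul1
cycle 5: CDB Mul1=8; issue MUL r3<-Mul1 // r0:1,r1:7,r2:Mul2,r3:Mul1,r4:Add1,r5:8
cycle 6: CDB Mul2=1; issue MUL r0<-Mul2 // r0:Mul2,r1:7,r2:1,r3:Mul1,r4:Add1,r5:8

STATUS = TAG Mul1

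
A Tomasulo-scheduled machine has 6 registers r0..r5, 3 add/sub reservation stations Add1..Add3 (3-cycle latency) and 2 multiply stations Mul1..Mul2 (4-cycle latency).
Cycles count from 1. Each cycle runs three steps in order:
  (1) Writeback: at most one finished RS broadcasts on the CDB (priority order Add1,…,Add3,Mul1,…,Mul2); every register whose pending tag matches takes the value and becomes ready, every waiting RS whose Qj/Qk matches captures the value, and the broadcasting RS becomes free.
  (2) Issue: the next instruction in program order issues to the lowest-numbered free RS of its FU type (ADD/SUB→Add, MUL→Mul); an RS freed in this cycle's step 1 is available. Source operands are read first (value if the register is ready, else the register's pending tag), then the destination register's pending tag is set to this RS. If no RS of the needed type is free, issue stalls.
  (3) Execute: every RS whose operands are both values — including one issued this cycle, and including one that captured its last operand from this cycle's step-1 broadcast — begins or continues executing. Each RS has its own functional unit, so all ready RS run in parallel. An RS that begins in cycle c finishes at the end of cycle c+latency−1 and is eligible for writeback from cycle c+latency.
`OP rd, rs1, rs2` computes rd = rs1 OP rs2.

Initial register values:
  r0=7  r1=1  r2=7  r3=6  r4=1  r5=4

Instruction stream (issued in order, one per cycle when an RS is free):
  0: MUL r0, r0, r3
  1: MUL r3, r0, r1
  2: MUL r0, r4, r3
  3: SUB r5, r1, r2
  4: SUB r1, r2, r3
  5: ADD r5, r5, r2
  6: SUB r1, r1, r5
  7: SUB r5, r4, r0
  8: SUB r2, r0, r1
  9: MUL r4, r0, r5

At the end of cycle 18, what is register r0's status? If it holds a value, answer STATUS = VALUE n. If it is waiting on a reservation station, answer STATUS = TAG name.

c1: issue MUL r0<-Mul1 | r0:Mul1,r1:1,r2:7,r3:6,r4:1,r5:4
c2: issue MUL r3<-Mul2 | r0:Mul1,r1:1,r2:7,r3:Mul2,r4:1,r5:4
c3: stall | r0:Mul1,r1:1,r2:7,r3:Mul2,r4:1,r5:4
c4: stall | r0:Mul1,r1:1,r2:7,r3:Mul2,r4:1,r5:4
c5: CDB Mul1=42; issue MUL r0<-Mul1 | r0:Mul1,r1:1,r2:7,r3:Mul2,r4:1,r5:4
c6: issue SUB r5<-Add1 | r0:Mul1,r1:1,r2:7,r3:Mul2,r4:1,r5:Add1
c7: issue SUB r1<-Add2 | r0:Mul1,r1:Add2,r2:7,r3:Mul2,r4:1,r5:Add1
c8: issue ADD r5<-Add3 | r0:Mul1,r1:Add2,r2:7,r3:Mul2,r4:1,r5:Add3
c9: CDB Add1=-6; issue SUB r1<-Add1 | r0:Mul1,r1:Add1,r2:7,r3:Mul2,r4:1,r5:Add3
c10: CDB Mul2=42; stall | r0:Mul1,r1:Add1,r2:7,r3:42,r4:1,r5:Add3
c11: stall | r0:Mul1,r1:Add1,r2:7,r3:42,r4:1,r5:Add3
c12: CDB Add3=1; issue SUB r5<-Add3 | r0:Mul1,r1:Add1,r2:7,r3:42,r4:1,r5:Add3
c13: CDB Add2=-35; issue SUB r2<-Add2 | r0:Mul1,r1:Add1,r2:Add2,r3:42,r4:1,r5:Add3
c14: CDB Mul1=42; issue MUL r4<-Mul1 | r0:42,r1:Add1,r2:Add2,r3:42,r4:Mul1,r5:Add3
c15: - | r0:42,r1:Add1,r2:Add2,r3:42,r4:Mul1,r5:Add3
c16: CDB Add1=-36 | r0:42,r1:-36,r2:Add2,r3:42,r4:Mul1,r5:Add3
c17: CDB Add3=-41 | r0:42,r1:-36,r2:Add2,r3:42,r4:Mul1,r5:-41
c18: - | r0:42,r1:-36,r2:Add2,r3:42,r4:Mul1,r5:-41

STATUS = VALUE 42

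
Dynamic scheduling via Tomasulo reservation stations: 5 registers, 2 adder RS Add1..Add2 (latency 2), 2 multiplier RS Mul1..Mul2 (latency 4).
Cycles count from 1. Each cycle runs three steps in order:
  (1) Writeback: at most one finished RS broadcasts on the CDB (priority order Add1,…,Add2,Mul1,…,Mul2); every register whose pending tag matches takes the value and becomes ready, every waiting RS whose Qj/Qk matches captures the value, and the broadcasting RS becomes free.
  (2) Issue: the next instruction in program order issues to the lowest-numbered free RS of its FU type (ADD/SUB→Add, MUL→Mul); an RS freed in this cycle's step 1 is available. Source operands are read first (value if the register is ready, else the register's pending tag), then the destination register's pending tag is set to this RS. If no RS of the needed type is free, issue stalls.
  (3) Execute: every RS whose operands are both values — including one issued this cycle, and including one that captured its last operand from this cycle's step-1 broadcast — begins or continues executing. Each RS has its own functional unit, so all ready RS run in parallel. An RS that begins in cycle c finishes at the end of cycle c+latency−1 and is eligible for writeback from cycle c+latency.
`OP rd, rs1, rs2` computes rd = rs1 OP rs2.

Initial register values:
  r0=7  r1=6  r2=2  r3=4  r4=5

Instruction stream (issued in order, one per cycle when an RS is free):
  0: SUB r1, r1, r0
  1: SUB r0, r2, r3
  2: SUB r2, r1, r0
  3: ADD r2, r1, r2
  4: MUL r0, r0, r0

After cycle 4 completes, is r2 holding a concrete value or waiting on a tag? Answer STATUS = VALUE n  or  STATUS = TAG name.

cycle 1: issue SUB r1<-Add1 // r0:7,r1:Add1,r2:2,r3:4,r4:5
cycle 2: issue SUB r0<-Add2 // r0:Add2,r1:Add1,r2:2,r3:4,r4:5
cycle 3: CDB Add1=-1; issue SUB r2<-Add1 // r0:Add2,r1:-1,r2:Add1,r3:4,r4:5
cycle 4: CDB Add2=-2; issue ADD r2<-Add2 // r0:-2,r1:-1,r2:Add2,r3:4,r4:5

STATUS = TAG Add2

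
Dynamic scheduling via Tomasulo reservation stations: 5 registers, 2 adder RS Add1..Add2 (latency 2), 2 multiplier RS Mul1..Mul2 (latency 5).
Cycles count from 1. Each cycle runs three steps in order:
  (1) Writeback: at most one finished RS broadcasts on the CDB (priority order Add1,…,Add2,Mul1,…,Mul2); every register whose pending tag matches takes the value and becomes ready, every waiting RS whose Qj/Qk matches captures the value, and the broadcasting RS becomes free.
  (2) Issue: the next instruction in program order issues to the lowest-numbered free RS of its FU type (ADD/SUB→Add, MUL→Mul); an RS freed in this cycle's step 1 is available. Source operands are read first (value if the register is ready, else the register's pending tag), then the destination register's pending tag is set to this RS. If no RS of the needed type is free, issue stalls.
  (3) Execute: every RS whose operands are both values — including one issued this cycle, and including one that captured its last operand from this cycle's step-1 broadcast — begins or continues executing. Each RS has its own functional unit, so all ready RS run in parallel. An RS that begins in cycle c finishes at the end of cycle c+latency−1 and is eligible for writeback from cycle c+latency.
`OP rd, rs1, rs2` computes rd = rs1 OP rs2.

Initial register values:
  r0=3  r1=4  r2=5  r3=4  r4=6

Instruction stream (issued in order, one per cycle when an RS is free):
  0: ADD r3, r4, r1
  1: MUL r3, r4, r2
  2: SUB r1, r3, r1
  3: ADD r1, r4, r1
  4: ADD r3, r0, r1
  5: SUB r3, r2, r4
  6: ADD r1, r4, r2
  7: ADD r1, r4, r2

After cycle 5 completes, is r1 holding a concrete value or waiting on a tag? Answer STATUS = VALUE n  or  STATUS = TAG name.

STATUS = TAG Add2

  c1: issue ADD r3<-Add1  regs: r0:3,r1:4,r2:5,r3:Add1,r4:6
  c2: issue MUL r3<-Mul1  regs: r0:3,r1:4,r2:5,r3:Mul1,r4:6
  c3: CDB Add1=10; issue SUB r1<-Add1  regs: r0:3,r1:Add1,r2:5,r3:Mul1,r4:6
  c4: issue ADD r1<-Add2  regs: r0:3,r1:Add2,r2:5,r3:Mul1,r4:6
  c5: stall  regs: r0:3,r1:Add2,r2:5,r3:Mul1,r4:6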